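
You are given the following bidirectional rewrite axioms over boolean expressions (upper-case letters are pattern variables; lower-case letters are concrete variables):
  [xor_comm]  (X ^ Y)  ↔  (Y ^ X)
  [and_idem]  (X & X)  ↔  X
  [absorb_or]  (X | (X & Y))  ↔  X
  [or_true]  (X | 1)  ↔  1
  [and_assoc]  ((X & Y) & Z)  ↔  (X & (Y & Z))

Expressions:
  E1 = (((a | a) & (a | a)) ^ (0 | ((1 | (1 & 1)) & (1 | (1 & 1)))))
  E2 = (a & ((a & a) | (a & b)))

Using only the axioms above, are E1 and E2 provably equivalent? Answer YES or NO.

NO

The axioms are sound identities: if E1 ↔* E2 then E1 and E2 evaluate identically under any assignment.
Under a=0, b=0: E1 evaluates to 1, E2 to 0. Distinct ⇒ no rewrite sequence connects them.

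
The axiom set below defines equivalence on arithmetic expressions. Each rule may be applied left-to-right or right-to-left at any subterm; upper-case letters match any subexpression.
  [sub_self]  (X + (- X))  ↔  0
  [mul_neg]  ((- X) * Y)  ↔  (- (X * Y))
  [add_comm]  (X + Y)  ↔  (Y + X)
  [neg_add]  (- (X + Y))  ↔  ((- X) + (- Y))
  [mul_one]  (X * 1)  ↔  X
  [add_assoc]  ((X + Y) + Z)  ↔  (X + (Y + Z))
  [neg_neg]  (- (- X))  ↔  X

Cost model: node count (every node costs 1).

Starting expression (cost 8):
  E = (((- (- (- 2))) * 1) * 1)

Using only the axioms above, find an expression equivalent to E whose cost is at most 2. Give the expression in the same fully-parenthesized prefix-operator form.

(- 2)   [cost 2]

step 1: mul_one (→) rewrites (((- (- (- 2))) * 1) * 1) into ((- (- (- 2))) * 1)
step 2: neg_neg (→) rewrites (- (- (- 2))) into (- 2), now ((- 2) * 1)
step 3: mul_one (→) rewrites ((- 2) * 1) into (- 2), reaching cost 2 (bound 2)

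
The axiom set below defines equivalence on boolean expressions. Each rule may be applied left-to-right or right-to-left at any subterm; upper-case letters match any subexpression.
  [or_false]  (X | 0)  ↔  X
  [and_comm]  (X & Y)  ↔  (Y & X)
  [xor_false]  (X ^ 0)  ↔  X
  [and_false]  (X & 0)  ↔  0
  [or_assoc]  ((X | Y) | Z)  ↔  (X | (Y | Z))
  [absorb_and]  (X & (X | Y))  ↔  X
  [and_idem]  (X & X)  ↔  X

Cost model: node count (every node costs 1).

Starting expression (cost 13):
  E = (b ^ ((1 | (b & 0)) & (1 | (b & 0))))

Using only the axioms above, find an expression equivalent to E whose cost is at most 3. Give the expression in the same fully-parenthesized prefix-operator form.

(b ^ 1)   [cost 3]

(1) ((1 | (b & 0)) & (1 | (b & 0)))  =[and_idem →]=  (1 | (b & 0))    ⊢ (b ^ (1 | (b & 0)))
(2) (b & 0)  =[and_false →]=  0    ⊢ (b ^ (1 | 0))
(3) (1 | 0)  =[or_false →]=  1    ⊢ cost 3, within 3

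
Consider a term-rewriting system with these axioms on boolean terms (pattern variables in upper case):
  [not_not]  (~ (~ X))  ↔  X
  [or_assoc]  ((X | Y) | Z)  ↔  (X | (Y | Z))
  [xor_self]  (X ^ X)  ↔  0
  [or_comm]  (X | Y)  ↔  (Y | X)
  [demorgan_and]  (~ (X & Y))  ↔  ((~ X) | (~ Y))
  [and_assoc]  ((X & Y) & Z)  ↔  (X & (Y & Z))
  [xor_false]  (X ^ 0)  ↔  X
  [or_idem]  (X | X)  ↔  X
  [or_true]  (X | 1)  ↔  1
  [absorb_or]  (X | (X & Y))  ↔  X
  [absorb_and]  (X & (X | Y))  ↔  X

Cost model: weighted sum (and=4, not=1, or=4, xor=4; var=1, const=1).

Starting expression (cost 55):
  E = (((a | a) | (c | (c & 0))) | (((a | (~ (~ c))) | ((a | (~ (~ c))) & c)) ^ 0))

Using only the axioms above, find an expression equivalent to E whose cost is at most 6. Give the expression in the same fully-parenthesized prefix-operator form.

(a | c)   [cost 6]

(1) ((a | (~ (~ c))) | ((a | (~ (~ c))) & c))  =[absorb_or →]=  (a | (~ (~ c)))    ⊢ (((a | a) | (c | (c & 0))) | ((a | (~ (~ c))) ^ 0))
(2) ((a | (~ (~ c))) ^ 0)  =[xor_false →]=  (a | (~ (~ c)))    ⊢ (((a | a) | (c | (c & 0))) | (a | (~ (~ c))))
(3) (a | a)  =[or_idem →]=  a    ⊢ ((a | (c | (c & 0))) | (a | (~ (~ c))))
(4) (c | (c & 0))  =[absorb_or →]=  c    ⊢ ((a | c) | (a | (~ (~ c))))
(5) (~ (~ c))  =[not_not →]=  c    ⊢ ((a | c) | (a | c))
(6) ((a | c) | (a | c))  =[or_idem →]=  (a | c)    ⊢ cost 6, within 6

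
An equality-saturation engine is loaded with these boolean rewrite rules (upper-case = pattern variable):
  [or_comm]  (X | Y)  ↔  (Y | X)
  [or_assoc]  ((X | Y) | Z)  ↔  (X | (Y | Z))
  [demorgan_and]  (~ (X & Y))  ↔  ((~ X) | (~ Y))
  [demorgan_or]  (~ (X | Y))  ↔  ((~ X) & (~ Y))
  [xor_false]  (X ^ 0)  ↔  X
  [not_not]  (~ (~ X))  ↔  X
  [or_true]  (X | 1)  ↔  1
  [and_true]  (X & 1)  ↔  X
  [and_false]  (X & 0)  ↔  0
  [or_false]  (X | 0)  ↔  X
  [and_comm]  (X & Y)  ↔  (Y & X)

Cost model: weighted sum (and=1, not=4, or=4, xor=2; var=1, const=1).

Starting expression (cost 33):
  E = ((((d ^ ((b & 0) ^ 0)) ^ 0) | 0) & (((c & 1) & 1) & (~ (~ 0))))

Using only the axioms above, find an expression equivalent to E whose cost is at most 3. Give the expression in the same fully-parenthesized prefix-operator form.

1. [and_false →] (b & 0)  →  0;  E = ((((d ^ (0 ^ 0)) ^ 0) | 0) & (((c & 1) & 1) & (~ (~ 0))))
2. [and_true →] ((c & 1) & 1)  →  (c & 1);  E = ((((d ^ (0 ^ 0)) ^ 0) | 0) & ((c & 1) & (~ (~ 0))))
3. [and_comm →] ((((d ^ (0 ^ 0)) ^ 0) | 0) & ((c & 1) & (~ (~ 0))))  →  (((c & 1) & (~ (~ 0))) & (((d ^ (0 ^ 0)) ^ 0) | 0))
4. [not_not →] (~ (~ 0))  →  0;  E = (((c & 1) & 0) & (((d ^ (0 ^ 0)) ^ 0) | 0))
5. [xor_false →] (0 ^ 0)  →  0;  E = (((c & 1) & 0) & (((d ^ 0) ^ 0) | 0))
6. [xor_false →] ((d ^ 0) ^ 0)  →  (d ^ 0);  E = (((c & 1) & 0) & ((d ^ 0) | 0))
7. [or_false →] ((d ^ 0) | 0)  →  (d ^ 0);  E = (((c & 1) & 0) & (d ^ 0))
8. [and_true →] (c & 1)  →  c;  E = ((c & 0) & (d ^ 0))
9. [xor_false →] (d ^ 0)  →  d;  E = ((c & 0) & d)
10. [and_false →] (c & 0)  →  0;  cost 3 ≤ 3, done

(0 & d)   [cost 3]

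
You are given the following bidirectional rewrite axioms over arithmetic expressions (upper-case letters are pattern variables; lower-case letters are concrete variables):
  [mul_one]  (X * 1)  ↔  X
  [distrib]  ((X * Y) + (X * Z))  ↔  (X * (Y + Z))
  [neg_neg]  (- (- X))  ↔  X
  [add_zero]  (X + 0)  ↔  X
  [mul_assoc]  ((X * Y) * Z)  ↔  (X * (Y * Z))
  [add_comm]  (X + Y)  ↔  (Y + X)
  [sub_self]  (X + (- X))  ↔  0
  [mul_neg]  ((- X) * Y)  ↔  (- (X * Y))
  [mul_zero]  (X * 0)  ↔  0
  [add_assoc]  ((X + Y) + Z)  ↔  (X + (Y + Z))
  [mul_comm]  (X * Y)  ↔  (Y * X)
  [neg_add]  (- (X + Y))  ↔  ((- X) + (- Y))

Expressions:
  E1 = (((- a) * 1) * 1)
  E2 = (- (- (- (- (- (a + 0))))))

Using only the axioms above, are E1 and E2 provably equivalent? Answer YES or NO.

YES

step 1: mul_neg (→) rewrites ((- a) * 1) into (- (a * 1)), now ((- (a * 1)) * 1)
step 2: mul_one (→) rewrites (a * 1) into a, now ((- a) * 1)
step 3: mul_one (→) rewrites ((- a) * 1) into (- a)
step 4: neg_neg (←) rewrites (- a) into (- (- (- a)))
step 5: neg_neg (←) rewrites (- (- a)) into (- (- (- (- a)))), now (- (- (- (- (- a)))))
step 6: add_zero (←) rewrites a into (a + 0), which is E2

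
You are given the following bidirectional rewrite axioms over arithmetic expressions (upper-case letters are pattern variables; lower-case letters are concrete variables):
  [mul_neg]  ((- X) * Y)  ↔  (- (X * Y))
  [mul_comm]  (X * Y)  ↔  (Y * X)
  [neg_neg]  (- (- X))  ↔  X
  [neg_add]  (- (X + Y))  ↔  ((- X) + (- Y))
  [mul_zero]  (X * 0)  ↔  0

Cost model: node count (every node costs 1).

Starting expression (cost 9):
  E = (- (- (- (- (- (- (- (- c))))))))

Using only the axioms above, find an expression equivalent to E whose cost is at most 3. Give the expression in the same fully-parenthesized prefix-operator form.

(- (- c))   [cost 3]

(1) (- (- c))  =[neg_neg →]=  c    ⊢ (- (- (- (- (- (- c))))))
(2) (- (- (- (- (- c)))))  =[neg_neg →]=  (- (- (- c)))    ⊢ (- (- (- (- c))))
(3) (- (- (- c)))  =[neg_neg →]=  (- c)    ⊢ cost 3, within 3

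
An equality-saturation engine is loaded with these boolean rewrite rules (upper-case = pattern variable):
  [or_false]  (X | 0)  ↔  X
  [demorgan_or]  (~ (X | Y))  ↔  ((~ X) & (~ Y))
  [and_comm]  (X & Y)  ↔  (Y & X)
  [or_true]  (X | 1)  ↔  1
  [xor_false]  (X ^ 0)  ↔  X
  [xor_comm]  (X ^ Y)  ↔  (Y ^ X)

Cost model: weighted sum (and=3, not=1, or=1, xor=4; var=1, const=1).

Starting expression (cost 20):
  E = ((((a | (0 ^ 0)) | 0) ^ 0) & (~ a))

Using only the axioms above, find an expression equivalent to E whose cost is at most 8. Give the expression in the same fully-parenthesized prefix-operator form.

1. [xor_false →] (((a | (0 ^ 0)) | 0) ^ 0)  →  ((a | (0 ^ 0)) | 0);  E = (((a | (0 ^ 0)) | 0) & (~ a))
2. [or_false →] ((a | (0 ^ 0)) | 0)  →  (a | (0 ^ 0));  E = ((a | (0 ^ 0)) & (~ a))
3. [xor_false →] (0 ^ 0)  →  0;  cost 8 ≤ 8, done

((a | 0) & (~ a))   [cost 8]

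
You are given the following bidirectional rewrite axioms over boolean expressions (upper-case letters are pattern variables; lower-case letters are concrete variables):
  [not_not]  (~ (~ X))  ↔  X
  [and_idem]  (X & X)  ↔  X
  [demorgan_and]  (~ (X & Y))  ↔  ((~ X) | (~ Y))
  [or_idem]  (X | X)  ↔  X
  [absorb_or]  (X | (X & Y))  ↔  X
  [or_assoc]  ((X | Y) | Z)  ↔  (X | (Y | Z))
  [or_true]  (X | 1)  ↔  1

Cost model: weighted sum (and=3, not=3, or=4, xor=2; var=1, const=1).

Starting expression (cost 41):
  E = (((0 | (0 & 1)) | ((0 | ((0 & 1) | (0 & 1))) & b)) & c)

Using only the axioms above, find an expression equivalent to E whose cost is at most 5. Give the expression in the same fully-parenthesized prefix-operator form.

(0 & c)   [cost 5]

(1) ((0 & 1) | (0 & 1))  =[or_idem →]=  (0 & 1)    ⊢ (((0 | (0 & 1)) | ((0 | (0 & 1)) & b)) & c)
(2) ((0 | (0 & 1)) | ((0 | (0 & 1)) & b))  =[absorb_or →]=  (0 | (0 & 1))    ⊢ ((0 | (0 & 1)) & c)
(3) (0 | (0 & 1))  =[absorb_or →]=  0    ⊢ cost 5, within 5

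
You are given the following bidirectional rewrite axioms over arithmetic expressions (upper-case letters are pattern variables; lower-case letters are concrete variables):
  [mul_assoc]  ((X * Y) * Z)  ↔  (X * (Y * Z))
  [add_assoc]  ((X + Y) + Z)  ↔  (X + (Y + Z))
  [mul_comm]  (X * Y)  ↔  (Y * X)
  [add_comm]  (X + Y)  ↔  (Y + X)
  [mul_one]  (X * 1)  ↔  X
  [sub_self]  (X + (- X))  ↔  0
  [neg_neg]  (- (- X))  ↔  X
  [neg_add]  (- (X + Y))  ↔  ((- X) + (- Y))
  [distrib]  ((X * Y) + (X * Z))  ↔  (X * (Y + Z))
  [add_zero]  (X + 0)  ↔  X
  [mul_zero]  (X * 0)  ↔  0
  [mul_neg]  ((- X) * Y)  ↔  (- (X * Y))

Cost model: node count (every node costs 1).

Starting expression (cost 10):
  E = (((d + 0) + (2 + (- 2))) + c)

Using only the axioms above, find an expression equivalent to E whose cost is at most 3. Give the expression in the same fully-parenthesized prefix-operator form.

(d + c)   [cost 3]

(1) (d + 0)  =[add_zero →]=  d    ⊢ ((d + (2 + (- 2))) + c)
(2) (2 + (- 2))  =[sub_self →]=  0    ⊢ ((d + 0) + c)
(3) (d + 0)  =[add_zero →]=  d    ⊢ cost 3, within 3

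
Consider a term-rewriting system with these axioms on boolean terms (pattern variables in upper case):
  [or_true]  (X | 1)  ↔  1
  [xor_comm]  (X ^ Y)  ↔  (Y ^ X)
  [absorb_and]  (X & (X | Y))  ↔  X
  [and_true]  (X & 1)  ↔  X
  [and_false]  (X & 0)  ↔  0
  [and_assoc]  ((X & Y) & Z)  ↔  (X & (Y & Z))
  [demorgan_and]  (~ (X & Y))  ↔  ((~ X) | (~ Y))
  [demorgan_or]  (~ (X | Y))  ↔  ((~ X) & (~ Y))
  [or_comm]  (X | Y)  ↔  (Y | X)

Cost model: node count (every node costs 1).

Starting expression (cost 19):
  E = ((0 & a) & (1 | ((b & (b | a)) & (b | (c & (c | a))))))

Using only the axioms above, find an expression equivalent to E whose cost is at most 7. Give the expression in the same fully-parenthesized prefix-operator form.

((0 & a) & (1 | b))   [cost 7]

(1) (c & (c | a))  =[absorb_and →]=  c    ⊢ ((0 & a) & (1 | ((b & (b | a)) & (b | c))))
(2) (b & (b | a))  =[absorb_and →]=  b    ⊢ ((0 & a) & (1 | (b & (b | c))))
(3) (b & (b | c))  =[absorb_and →]=  b    ⊢ cost 7, within 7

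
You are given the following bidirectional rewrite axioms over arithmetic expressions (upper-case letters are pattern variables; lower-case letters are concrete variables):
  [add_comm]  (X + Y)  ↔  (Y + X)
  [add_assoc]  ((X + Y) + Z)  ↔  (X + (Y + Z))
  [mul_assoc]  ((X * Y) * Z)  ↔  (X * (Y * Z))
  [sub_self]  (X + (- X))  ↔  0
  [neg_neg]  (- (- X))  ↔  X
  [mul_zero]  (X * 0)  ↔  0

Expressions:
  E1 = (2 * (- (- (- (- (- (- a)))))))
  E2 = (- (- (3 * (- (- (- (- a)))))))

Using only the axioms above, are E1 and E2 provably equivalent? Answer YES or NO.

All listed rules preserve value, hence provable equivalence implies equal values everywhere; look for a separating assignment.
a=1 gives E1 ↦ 2, E2 ↦ 3; values differ ⇒ not provably equivalent.

NO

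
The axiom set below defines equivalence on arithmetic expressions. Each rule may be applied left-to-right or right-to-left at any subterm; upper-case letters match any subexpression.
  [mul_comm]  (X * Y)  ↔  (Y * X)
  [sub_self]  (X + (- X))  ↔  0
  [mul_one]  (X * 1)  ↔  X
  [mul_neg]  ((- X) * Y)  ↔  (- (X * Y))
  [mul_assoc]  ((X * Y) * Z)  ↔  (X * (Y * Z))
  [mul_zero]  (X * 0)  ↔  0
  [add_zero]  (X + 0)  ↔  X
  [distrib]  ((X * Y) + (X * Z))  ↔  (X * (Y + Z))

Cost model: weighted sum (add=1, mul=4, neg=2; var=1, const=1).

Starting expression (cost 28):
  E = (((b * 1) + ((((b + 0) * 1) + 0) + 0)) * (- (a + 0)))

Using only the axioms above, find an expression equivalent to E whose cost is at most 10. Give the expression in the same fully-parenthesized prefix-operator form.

step 1: mul_one (→) rewrites ((b + 0) * 1) into (b + 0), now (((b * 1) + (((b + 0) + 0) + 0)) * (- (a + 0)))
step 2: add_zero (→) rewrites (a + 0) into a, now (((b * 1) + (((b + 0) + 0) + 0)) * (- a))
step 3: add_zero (→) rewrites (((b + 0) + 0) + 0) into ((b + 0) + 0), now (((b * 1) + ((b + 0) + 0)) * (- a))
step 4: mul_one (→) rewrites (b * 1) into b, now ((b + ((b + 0) + 0)) * (- a))
step 5: add_zero (→) rewrites (b + 0) into b, now ((b + (b + 0)) * (- a))
step 6: add_zero (→) rewrites (b + 0) into b, reaching cost 10 (bound 10)

((b + b) * (- a))   [cost 10]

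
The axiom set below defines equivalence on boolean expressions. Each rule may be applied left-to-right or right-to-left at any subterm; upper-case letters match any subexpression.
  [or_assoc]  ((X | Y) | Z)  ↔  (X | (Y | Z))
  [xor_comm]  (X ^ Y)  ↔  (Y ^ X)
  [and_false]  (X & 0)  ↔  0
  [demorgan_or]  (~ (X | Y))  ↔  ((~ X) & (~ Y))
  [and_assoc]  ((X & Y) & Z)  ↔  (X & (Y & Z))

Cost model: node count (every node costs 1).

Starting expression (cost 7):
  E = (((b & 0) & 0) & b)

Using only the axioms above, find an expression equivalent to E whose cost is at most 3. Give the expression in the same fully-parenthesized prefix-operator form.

(1) ((b & 0) & 0)  =[and_assoc →]=  (b & (0 & 0))    ⊢ ((b & (0 & 0)) & b)
(2) (0 & 0)  =[and_false →]=  0    ⊢ ((b & 0) & b)
(3) (b & 0)  =[and_false →]=  0    ⊢ cost 3, within 3

(0 & b)   [cost 3]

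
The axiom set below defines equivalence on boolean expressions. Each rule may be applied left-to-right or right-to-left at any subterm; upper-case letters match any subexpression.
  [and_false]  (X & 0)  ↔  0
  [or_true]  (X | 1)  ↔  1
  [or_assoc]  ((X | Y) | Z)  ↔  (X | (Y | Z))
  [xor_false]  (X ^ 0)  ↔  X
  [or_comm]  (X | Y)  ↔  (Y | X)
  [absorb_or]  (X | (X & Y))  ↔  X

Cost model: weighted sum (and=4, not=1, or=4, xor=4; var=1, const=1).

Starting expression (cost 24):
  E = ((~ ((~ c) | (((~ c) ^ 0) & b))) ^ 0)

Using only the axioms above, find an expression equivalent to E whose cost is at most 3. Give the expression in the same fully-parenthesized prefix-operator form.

step 1: xor_false (→) rewrites ((~ ((~ c) | (((~ c) ^ 0) & b))) ^ 0) into (~ ((~ c) | (((~ c) ^ 0) & b)))
step 2: xor_false (→) rewrites ((~ c) ^ 0) into (~ c), now (~ ((~ c) | ((~ c) & b)))
step 3: absorb_or (→) rewrites ((~ c) | ((~ c) & b)) into (~ c), reaching cost 3 (bound 3)

(~ (~ c))   [cost 3]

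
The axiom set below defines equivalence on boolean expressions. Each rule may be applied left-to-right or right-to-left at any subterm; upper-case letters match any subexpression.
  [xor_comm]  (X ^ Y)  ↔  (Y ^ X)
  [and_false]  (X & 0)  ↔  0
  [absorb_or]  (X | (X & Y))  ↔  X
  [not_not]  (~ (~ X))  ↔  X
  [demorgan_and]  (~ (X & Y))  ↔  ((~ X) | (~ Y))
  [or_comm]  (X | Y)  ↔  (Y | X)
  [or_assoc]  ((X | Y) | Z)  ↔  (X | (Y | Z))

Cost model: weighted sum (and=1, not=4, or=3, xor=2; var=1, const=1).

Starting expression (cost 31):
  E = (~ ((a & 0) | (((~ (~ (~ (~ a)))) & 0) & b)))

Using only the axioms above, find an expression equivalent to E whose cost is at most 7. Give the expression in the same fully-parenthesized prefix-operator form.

1. [not_not →] (~ (~ a))  →  a;  E = (~ ((a & 0) | (((~ (~ a)) & 0) & b)))
2. [not_not →] (~ (~ a))  →  a;  E = (~ ((a & 0) | ((a & 0) & b)))
3. [absorb_or →] ((a & 0) | ((a & 0) & b))  →  (a & 0);  cost 7 ≤ 7, done

(~ (a & 0))   [cost 7]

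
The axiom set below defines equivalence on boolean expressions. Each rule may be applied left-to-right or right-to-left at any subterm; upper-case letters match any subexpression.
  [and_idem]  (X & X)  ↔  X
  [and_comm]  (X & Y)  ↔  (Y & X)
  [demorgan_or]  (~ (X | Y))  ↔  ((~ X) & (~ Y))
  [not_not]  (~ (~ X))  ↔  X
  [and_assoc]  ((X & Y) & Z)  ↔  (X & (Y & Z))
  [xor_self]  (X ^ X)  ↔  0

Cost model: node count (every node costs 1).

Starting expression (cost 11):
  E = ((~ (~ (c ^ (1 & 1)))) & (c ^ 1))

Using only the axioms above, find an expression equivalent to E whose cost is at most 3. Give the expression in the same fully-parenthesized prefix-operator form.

1. [and_idem →] (1 & 1)  →  1;  E = ((~ (~ (c ^ 1))) & (c ^ 1))
2. [not_not →] (~ (~ (c ^ 1)))  →  (c ^ 1);  E = ((c ^ 1) & (c ^ 1))
3. [and_idem →] ((c ^ 1) & (c ^ 1))  →  (c ^ 1);  cost 3 ≤ 3, done

(c ^ 1)   [cost 3]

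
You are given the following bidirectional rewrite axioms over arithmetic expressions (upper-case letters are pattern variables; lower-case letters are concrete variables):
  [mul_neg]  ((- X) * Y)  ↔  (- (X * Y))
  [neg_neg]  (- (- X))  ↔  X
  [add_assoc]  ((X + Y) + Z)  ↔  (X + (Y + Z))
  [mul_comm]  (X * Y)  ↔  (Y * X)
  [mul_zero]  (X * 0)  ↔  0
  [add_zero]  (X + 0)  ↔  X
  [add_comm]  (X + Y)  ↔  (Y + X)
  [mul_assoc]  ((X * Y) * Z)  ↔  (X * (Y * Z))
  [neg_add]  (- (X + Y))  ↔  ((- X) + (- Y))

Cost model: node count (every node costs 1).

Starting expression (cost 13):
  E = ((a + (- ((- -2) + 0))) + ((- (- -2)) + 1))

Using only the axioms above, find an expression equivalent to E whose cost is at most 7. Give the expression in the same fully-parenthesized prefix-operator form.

((a + -2) + (-2 + 1))   [cost 7]

1. [add_zero →] ((- -2) + 0)  →  (- -2);  E = ((a + (- (- -2))) + ((- (- -2)) + 1))
2. [neg_neg →] (- (- -2))  →  -2;  E = ((a + (- (- -2))) + (-2 + 1))
3. [neg_neg →] (- (- -2))  →  -2;  cost 7 ≤ 7, done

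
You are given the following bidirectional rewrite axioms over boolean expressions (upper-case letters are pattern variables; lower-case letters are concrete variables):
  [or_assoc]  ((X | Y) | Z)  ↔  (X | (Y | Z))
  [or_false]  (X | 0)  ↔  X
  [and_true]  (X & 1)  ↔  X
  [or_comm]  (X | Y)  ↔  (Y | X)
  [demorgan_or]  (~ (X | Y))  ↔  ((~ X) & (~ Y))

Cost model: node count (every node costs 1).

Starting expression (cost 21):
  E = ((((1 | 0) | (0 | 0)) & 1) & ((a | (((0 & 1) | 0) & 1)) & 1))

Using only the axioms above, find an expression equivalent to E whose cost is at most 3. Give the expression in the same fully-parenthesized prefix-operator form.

(1 & a)   [cost 3]

step 1: and_true (→) rewrites (((0 & 1) | 0) & 1) into ((0 & 1) | 0), now ((((1 | 0) | (0 | 0)) & 1) & ((a | ((0 & 1) | 0)) & 1))
step 2: and_true (→) rewrites (((1 | 0) | (0 | 0)) & 1) into ((1 | 0) | (0 | 0)), now (((1 | 0) | (0 | 0)) & ((a | ((0 & 1) | 0)) & 1))
step 3: or_false (→) rewrites (1 | 0) into 1, now ((1 | (0 | 0)) & ((a | ((0 & 1) | 0)) & 1))
step 4: or_comm (→) rewrites (1 | (0 | 0)) into ((0 | 0) | 1), now (((0 | 0) | 1) & ((a | ((0 & 1) | 0)) & 1))
step 5: and_true (→) rewrites (0 & 1) into 0, now (((0 | 0) | 1) & ((a | (0 | 0)) & 1))
step 6: or_comm (→) rewrites ((0 | 0) | 1) into (1 | (0 | 0)), now ((1 | (0 | 0)) & ((a | (0 | 0)) & 1))
step 7: or_false (→) rewrites (0 | 0) into 0, now ((1 | 0) & ((a | (0 | 0)) & 1))
step 8: or_false (→) rewrites (1 | 0) into 1, now (1 & ((a | (0 | 0)) & 1))
step 9: or_false (→) rewrites (0 | 0) into 0, now (1 & ((a | 0) & 1))
step 10: or_false (→) rewrites (a | 0) into a, now (1 & (a & 1))
step 11: and_true (→) rewrites (a & 1) into a, reaching cost 3 (bound 3)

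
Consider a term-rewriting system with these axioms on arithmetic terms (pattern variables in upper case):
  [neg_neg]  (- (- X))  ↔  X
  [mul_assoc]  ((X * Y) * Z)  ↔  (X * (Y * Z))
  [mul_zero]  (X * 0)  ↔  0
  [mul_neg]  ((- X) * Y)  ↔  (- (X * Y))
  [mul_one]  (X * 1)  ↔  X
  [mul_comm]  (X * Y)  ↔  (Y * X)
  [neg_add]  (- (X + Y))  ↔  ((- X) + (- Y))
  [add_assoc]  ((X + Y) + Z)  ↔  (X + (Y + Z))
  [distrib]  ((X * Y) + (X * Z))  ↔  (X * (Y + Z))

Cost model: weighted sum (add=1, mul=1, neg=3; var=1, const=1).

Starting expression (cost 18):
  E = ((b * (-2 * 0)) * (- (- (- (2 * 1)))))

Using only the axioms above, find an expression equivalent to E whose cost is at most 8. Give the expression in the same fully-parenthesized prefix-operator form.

((b * 0) * (- 2))   [cost 8]

1. [mul_one →] (2 * 1)  →  2;  E = ((b * (-2 * 0)) * (- (- (- 2))))
2. [mul_zero →] (-2 * 0)  →  0;  E = ((b * 0) * (- (- (- 2))))
3. [neg_neg →] (- (- (- 2)))  →  (- 2);  cost 8 ≤ 8, done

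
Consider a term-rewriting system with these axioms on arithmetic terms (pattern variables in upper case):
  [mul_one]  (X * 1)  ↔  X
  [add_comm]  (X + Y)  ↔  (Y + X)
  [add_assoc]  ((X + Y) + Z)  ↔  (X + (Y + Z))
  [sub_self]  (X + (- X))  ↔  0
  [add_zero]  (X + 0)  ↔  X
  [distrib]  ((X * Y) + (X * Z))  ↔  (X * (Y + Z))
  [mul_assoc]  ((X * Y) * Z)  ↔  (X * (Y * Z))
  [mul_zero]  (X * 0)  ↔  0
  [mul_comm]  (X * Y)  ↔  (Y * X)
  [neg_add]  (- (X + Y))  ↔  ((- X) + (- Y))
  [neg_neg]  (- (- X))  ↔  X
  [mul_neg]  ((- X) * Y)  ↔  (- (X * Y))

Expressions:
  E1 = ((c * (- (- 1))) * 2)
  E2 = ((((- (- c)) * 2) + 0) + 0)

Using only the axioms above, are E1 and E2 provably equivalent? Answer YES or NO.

step 1: neg_neg (→) rewrites (- (- 1)) into 1, now ((c * 1) * 2)
step 2: mul_one (→) rewrites (c * 1) into c, now (c * 2)
step 3: neg_neg (←) rewrites c into (- (- c)), now ((- (- c)) * 2)
step 4: add_zero (←) rewrites ((- (- c)) * 2) into (((- (- c)) * 2) + 0)
step 5: add_zero (←) rewrites ((- (- c)) * 2) into (((- (- c)) * 2) + 0), which is E2

YES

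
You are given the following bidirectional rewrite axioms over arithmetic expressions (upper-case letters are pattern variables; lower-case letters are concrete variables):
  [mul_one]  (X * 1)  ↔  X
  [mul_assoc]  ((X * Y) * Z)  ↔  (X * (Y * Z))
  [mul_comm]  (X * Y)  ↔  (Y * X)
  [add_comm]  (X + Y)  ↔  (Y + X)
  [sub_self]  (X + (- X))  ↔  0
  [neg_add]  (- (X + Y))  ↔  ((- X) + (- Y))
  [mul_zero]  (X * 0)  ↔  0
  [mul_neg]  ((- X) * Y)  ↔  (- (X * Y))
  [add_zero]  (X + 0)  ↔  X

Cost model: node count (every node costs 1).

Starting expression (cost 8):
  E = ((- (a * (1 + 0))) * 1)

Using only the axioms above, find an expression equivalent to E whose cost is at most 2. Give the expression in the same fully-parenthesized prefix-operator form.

(- a)   [cost 2]

step 1: add_zero (→) rewrites (1 + 0) into 1, now ((- (a * 1)) * 1)
step 2: mul_one (→) rewrites (a * 1) into a, now ((- a) * 1)
step 3: mul_one (→) rewrites ((- a) * 1) into (- a), reaching cost 2 (bound 2)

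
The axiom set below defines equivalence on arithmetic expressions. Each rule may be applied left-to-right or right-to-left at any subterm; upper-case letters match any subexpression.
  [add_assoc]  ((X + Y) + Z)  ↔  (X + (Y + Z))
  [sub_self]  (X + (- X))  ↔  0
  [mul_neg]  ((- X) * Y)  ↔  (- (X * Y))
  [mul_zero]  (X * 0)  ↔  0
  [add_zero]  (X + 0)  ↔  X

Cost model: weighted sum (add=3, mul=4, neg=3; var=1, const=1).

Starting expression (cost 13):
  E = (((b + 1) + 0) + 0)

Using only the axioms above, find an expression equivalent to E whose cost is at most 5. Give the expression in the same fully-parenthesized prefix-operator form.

(b + 1)   [cost 5]

1. [add_zero →] (((b + 1) + 0) + 0)  →  ((b + 1) + 0)
2. [add_assoc →] ((b + 1) + 0)  →  (b + (1 + 0))
3. [add_zero →] (1 + 0)  →  1;  cost 5 ≤ 5, done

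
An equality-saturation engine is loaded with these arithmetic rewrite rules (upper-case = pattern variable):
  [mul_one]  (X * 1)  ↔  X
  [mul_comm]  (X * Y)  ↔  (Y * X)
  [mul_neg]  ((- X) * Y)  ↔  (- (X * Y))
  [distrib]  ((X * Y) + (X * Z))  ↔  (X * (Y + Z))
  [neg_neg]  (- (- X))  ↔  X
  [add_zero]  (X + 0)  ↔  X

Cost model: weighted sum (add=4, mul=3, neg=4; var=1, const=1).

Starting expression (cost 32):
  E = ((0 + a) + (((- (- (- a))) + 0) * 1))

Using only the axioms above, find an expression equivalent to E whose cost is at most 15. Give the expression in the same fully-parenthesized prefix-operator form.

((0 + a) + (- a))   [cost 15]

step 1: neg_neg (→) rewrites (- (- (- a))) into (- a), now ((0 + a) + (((- a) + 0) * 1))
step 2: mul_one (→) rewrites (((- a) + 0) * 1) into ((- a) + 0), now ((0 + a) + ((- a) + 0))
step 3: add_zero (→) rewrites ((- a) + 0) into (- a), reaching cost 15 (bound 15)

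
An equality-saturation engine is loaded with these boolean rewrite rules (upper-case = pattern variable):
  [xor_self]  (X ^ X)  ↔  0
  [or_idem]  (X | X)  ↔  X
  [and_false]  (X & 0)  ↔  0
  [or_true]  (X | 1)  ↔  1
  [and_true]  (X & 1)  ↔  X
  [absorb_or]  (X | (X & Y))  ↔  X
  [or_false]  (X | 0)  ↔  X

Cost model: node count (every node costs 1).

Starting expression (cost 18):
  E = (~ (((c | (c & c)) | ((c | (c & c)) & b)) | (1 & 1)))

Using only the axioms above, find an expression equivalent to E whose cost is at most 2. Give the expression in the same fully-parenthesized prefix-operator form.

step 1: absorb_or (→) rewrites ((c | (c & c)) | ((c | (c & c)) & b)) into (c | (c & c)), now (~ ((c | (c & c)) | (1 & 1)))
step 2: and_true (→) rewrites (1 & 1) into 1, now (~ ((c | (c & c)) | 1))
step 3: absorb_or (→) rewrites (c | (c & c)) into c, now (~ (c | 1))
step 4: or_true (→) rewrites (c | 1) into 1, reaching cost 2 (bound 2)

(~ 1)   [cost 2]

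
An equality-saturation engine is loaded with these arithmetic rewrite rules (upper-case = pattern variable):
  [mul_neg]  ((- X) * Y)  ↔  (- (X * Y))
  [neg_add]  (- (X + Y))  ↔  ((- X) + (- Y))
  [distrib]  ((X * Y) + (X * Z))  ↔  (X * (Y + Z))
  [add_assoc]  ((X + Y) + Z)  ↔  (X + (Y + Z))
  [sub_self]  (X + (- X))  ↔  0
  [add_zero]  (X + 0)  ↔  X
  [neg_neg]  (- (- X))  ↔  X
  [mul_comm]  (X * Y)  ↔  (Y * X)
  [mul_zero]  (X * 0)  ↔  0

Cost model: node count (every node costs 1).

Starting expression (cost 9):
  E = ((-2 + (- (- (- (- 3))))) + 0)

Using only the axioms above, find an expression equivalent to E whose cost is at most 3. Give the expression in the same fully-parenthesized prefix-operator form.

(1) (- (- (- (- 3))))  =[neg_neg →]=  (- (- 3))    ⊢ ((-2 + (- (- 3))) + 0)
(2) ((-2 + (- (- 3))) + 0)  =[add_zero →]=  (-2 + (- (- 3)))
(3) (- (- 3))  =[neg_neg →]=  3    ⊢ cost 3, within 3

(-2 + 3)   [cost 3]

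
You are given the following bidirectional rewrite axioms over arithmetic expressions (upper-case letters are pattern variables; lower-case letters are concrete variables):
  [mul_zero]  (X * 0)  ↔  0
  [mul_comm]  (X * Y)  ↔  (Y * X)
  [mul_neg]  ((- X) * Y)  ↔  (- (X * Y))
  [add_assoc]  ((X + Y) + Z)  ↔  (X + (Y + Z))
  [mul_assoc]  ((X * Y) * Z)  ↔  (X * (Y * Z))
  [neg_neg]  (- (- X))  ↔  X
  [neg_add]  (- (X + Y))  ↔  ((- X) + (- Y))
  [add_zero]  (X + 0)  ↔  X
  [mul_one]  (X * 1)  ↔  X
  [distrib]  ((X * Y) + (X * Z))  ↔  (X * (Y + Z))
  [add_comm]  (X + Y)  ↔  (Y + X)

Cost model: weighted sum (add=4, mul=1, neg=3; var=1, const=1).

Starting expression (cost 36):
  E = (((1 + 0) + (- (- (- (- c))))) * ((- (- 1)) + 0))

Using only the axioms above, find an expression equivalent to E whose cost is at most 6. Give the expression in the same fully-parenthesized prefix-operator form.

(1 + c)   [cost 6]

step 1: neg_neg (→) rewrites (- (- (- c))) into (- c), now (((1 + 0) + (- (- c))) * ((- (- 1)) + 0))
step 2: neg_neg (→) rewrites (- (- 1)) into 1, now (((1 + 0) + (- (- c))) * (1 + 0))
step 3: add_zero (→) rewrites (1 + 0) into 1, now (((1 + 0) + (- (- c))) * 1)
step 4: neg_neg (→) rewrites (- (- c)) into c, now (((1 + 0) + c) * 1)
step 5: add_zero (→) rewrites (1 + 0) into 1, now ((1 + c) * 1)
step 6: mul_one (→) rewrites ((1 + c) * 1) into (1 + c), reaching cost 6 (bound 6)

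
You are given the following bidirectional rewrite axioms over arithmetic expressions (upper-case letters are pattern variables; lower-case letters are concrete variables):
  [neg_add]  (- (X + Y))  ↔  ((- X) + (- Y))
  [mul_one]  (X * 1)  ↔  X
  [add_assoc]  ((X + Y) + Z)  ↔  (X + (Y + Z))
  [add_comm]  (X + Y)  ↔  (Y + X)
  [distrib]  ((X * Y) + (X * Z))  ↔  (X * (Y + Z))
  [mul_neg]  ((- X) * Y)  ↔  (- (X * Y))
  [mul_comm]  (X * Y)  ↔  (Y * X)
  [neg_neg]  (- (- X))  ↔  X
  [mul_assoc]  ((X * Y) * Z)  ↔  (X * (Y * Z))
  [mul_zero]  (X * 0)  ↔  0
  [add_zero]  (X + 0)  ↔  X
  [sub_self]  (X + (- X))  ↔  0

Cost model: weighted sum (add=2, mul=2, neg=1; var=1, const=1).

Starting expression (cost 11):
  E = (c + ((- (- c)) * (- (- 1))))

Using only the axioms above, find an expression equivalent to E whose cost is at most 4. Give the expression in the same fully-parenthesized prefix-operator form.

(c + c)   [cost 4]

(1) (- (- 1))  =[neg_neg →]=  1    ⊢ (c + ((- (- c)) * 1))
(2) ((- (- c)) * 1)  =[mul_one →]=  (- (- c))    ⊢ (c + (- (- c)))
(3) (- (- c))  =[neg_neg →]=  c    ⊢ cost 4, within 4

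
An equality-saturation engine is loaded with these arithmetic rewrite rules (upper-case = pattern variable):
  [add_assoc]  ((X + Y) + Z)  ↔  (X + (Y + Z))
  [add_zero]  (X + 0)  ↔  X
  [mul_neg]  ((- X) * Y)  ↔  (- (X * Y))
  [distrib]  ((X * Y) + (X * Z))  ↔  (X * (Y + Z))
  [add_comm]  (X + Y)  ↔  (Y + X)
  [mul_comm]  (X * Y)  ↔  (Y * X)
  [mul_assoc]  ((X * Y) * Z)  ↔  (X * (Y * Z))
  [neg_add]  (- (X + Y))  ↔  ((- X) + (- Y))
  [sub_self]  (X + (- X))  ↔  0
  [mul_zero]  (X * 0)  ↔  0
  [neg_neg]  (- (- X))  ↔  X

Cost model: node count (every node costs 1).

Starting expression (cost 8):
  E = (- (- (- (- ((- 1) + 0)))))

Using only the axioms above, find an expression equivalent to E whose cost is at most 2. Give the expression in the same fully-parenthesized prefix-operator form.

(- 1)   [cost 2]

1. [neg_neg →] (- (- (- ((- 1) + 0))))  →  (- ((- 1) + 0));  E = (- (- ((- 1) + 0)))
2. [add_zero →] ((- 1) + 0)  →  (- 1);  E = (- (- (- 1)))
3. [neg_neg →] (- (- 1))  →  1;  cost 2 ≤ 2, done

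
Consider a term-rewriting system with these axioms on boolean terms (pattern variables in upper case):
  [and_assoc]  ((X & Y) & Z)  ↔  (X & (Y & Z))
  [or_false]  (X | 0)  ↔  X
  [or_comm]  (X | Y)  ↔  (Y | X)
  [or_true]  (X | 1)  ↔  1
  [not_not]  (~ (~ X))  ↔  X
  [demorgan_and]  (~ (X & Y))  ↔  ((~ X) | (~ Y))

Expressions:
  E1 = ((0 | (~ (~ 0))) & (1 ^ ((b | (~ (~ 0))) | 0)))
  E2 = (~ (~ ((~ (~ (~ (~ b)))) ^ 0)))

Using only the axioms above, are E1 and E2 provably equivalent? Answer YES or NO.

NO

The axioms are sound identities: if E1 ↔* E2 then E1 and E2 evaluate identically under any assignment.
Under b=1: E1 evaluates to 0, E2 to 1. Distinct ⇒ no rewrite sequence connects them.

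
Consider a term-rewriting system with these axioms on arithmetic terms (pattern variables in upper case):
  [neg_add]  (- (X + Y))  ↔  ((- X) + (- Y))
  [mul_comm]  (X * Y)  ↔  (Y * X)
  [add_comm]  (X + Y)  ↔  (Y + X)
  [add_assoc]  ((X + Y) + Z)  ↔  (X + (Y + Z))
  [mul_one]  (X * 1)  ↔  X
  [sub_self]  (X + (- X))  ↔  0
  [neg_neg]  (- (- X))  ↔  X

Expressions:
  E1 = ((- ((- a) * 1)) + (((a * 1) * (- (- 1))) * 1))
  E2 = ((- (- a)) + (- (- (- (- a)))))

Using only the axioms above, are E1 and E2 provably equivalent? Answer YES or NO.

YES

1. [neg_neg →] (- (- 1))  →  1;  E1 = ((- ((- a) * 1)) + (((a * 1) * 1) * 1))
2. [mul_one →] ((- a) * 1)  →  (- a);  E1 = ((- (- a)) + (((a * 1) * 1) * 1))
3. [neg_neg →] (- (- a))  →  a;  E1 = (a + (((a * 1) * 1) * 1))
4. [mul_one →] (a * 1)  →  a;  E1 = (a + ((a * 1) * 1))
5. [mul_one →] ((a * 1) * 1)  →  (a * 1);  E1 = (a + (a * 1))
6. [mul_one →] (a * 1)  →  a;  E1 = (a + a)
7. [neg_neg ←] a  →  (- (- a));  E1 = (a + (- (- a)))
8. [neg_neg ←] a  →  (- (- a));  E1 = ((- (- a)) + (- (- a)))
9. [neg_neg ←] a  →  (- (- a));  this is E2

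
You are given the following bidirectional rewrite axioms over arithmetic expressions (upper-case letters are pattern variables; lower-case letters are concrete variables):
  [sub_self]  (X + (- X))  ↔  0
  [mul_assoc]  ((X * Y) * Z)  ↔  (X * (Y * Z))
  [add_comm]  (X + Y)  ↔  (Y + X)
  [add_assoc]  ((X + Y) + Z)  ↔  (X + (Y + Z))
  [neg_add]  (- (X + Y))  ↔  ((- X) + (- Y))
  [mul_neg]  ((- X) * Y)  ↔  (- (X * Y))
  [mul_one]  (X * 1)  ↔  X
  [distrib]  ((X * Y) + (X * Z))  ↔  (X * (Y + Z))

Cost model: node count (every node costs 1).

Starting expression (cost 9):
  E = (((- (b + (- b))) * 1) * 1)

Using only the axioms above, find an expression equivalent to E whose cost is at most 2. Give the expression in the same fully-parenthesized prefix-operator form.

step 1: mul_one (→) rewrites (((- (b + (- b))) * 1) * 1) into ((- (b + (- b))) * 1)
step 2: sub_self (→) rewrites (b + (- b)) into 0, now ((- 0) * 1)
step 3: mul_one (→) rewrites ((- 0) * 1) into (- 0), reaching cost 2 (bound 2)

(- 0)   [cost 2]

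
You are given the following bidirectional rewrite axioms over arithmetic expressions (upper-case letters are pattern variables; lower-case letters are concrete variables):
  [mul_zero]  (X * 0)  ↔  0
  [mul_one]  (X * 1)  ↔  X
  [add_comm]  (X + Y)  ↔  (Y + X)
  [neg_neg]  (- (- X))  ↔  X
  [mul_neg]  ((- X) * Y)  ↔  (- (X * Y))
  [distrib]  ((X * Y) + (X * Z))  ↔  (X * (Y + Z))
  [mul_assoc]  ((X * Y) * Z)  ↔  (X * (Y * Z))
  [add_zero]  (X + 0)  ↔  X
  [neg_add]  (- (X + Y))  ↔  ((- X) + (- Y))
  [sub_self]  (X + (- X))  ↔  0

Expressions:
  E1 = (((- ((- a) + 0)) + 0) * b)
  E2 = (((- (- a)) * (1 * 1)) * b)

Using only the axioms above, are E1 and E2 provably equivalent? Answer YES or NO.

YES

(1) ((- ((- a) + 0)) + 0)  =[add_zero →]=  (- ((- a) + 0))    ⊢ ((- ((- a) + 0)) * b)
(2) ((- a) + 0)  =[add_zero →]=  (- a)    ⊢ ((- (- a)) * b)
(3) (- (- a))  =[neg_neg →]=  a    ⊢ (a * b)
(4) a  =[mul_one ←]=  (a * 1)    ⊢ ((a * 1) * b)
(5) a  =[neg_neg ←]=  (- (- a))    ⊢ (((- (- a)) * 1) * b)
(6) 1  =[mul_one ←]=  (1 * 1)    ⊢ E2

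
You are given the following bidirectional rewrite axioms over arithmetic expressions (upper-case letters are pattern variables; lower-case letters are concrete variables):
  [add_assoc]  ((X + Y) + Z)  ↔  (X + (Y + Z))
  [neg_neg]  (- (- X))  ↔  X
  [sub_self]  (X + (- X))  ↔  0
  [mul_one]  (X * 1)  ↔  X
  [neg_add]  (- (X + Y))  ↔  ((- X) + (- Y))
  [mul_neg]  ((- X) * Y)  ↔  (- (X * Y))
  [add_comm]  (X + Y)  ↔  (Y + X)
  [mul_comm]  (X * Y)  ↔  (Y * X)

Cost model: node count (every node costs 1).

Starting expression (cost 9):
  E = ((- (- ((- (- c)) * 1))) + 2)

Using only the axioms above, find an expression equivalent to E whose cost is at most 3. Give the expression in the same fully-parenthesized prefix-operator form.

1. [mul_one →] ((- (- c)) * 1)  →  (- (- c));  E = ((- (- (- (- c)))) + 2)
2. [neg_neg →] (- (- (- c)))  →  (- c);  E = ((- (- c)) + 2)
3. [neg_neg →] (- (- c))  →  c;  cost 3 ≤ 3, done

(c + 2)   [cost 3]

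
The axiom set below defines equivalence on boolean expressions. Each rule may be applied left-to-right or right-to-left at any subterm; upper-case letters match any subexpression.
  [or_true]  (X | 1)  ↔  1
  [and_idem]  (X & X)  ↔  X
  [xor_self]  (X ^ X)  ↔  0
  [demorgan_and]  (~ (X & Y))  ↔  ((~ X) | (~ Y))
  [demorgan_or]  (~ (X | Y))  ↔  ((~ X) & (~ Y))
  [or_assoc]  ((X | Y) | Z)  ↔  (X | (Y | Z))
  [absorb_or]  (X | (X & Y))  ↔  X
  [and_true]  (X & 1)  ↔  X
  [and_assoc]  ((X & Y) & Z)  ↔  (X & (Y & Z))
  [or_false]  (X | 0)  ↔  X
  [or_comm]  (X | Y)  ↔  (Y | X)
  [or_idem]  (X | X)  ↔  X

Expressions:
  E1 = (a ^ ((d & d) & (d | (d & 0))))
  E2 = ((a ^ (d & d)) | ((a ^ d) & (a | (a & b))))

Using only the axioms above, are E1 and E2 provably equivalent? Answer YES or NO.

step 1: and_idem (→) rewrites (d & d) into d, now (a ^ (d & (d | (d & 0))))
step 2: absorb_or (→) rewrites (d | (d & 0)) into d, now (a ^ (d & d))
step 3: and_idem (→) rewrites (d & d) into d, now (a ^ d)
step 4: absorb_or (←) rewrites (a ^ d) into ((a ^ d) | ((a ^ d) & a))
step 5: absorb_or (←) rewrites a into (a | (a & b)), now ((a ^ d) | ((a ^ d) & (a | (a & b))))
step 6: and_idem (←) rewrites d into (d & d), which is E2

YES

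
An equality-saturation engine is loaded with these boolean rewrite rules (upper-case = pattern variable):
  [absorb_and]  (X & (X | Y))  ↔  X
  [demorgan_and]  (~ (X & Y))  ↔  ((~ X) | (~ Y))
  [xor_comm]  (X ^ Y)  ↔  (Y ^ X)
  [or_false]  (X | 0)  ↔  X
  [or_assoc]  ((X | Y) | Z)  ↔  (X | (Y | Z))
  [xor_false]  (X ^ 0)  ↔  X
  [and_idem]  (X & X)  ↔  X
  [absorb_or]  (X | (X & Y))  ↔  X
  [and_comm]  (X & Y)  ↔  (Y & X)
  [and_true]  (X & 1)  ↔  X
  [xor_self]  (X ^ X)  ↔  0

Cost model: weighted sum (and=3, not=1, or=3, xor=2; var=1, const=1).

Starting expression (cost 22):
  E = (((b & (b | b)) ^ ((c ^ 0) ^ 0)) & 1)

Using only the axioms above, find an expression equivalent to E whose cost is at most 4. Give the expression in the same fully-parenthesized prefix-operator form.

1. [and_true →] (((b & (b | b)) ^ ((c ^ 0) ^ 0)) & 1)  →  ((b & (b | b)) ^ ((c ^ 0) ^ 0))
2. [absorb_and →] (b & (b | b))  →  b;  E = (b ^ ((c ^ 0) ^ 0))
3. [xor_false →] ((c ^ 0) ^ 0)  →  (c ^ 0);  E = (b ^ (c ^ 0))
4. [xor_false →] (c ^ 0)  →  c;  cost 4 ≤ 4, done

(b ^ c)   [cost 4]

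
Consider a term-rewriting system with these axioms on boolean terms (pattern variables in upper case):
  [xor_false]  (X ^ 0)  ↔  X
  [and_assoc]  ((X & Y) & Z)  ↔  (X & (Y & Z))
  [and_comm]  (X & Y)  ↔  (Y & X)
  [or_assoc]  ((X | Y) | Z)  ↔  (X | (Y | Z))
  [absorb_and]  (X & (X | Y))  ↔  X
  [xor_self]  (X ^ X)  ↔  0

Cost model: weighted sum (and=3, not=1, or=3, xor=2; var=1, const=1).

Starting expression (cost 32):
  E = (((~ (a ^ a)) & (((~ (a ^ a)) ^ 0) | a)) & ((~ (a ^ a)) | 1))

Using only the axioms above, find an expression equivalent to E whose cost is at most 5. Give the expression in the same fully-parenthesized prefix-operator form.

(1) ((~ (a ^ a)) ^ 0)  =[xor_false →]=  (~ (a ^ a))    ⊢ (((~ (a ^ a)) & ((~ (a ^ a)) | a)) & ((~ (a ^ a)) | 1))
(2) ((~ (a ^ a)) & ((~ (a ^ a)) | a))  =[absorb_and →]=  (~ (a ^ a))    ⊢ ((~ (a ^ a)) & ((~ (a ^ a)) | 1))
(3) ((~ (a ^ a)) & ((~ (a ^ a)) | 1))  =[absorb_and →]=  (~ (a ^ a))    ⊢ cost 5, within 5

(~ (a ^ a))   [cost 5]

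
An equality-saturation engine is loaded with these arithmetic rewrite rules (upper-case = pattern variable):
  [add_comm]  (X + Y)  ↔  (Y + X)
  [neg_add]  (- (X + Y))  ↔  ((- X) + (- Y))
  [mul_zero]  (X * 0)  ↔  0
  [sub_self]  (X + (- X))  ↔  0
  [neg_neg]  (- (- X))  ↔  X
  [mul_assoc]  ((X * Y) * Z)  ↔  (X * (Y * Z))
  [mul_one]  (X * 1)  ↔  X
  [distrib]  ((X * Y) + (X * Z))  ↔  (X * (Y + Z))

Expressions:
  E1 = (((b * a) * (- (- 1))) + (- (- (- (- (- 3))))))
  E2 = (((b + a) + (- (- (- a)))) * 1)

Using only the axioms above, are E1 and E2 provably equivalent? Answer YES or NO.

The axioms are sound identities: if E1 ↔* E2 then E1 and E2 evaluate identically under any assignment.
Under a=0, b=0: E1 evaluates to -3, E2 to 0. Distinct ⇒ no rewrite sequence connects them.

NO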